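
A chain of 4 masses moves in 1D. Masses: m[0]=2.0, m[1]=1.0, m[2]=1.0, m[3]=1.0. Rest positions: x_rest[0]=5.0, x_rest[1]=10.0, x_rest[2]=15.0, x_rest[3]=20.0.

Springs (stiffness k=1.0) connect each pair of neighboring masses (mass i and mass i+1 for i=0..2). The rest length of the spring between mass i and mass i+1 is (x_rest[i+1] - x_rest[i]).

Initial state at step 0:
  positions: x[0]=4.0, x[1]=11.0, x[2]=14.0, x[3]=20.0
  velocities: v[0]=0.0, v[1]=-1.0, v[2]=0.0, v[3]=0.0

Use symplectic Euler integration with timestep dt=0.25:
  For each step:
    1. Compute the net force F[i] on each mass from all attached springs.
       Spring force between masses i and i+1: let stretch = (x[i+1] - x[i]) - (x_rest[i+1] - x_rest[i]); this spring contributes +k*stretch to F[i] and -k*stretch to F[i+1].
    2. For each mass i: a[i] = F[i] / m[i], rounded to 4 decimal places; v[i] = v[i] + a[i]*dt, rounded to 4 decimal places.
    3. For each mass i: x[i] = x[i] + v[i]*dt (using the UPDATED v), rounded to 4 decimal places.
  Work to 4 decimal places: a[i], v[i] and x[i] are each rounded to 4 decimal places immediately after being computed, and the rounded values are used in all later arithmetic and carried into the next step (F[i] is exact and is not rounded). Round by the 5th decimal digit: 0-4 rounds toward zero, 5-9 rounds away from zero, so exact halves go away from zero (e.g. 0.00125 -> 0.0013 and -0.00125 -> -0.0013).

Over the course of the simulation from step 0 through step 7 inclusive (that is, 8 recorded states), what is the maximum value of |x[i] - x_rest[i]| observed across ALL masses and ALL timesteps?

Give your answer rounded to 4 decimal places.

Step 0: x=[4.0000 11.0000 14.0000 20.0000] v=[0.0000 -1.0000 0.0000 0.0000]
Step 1: x=[4.0625 10.5000 14.1875 19.9375] v=[0.2500 -2.0000 0.7500 -0.2500]
Step 2: x=[4.1699 9.8281 14.5039 19.8281] v=[0.4297 -2.6875 1.2656 -0.4375]
Step 3: x=[4.2979 9.0948 14.8608 19.6985] v=[0.5120 -2.9331 1.4277 -0.5186]
Step 4: x=[4.4196 8.4221 15.1597 19.5790] v=[0.4866 -2.6908 1.1956 -0.4780]
Step 5: x=[4.5101 7.9204 15.3137 19.4958] v=[0.3619 -2.0070 0.6160 -0.3328]
Step 6: x=[4.5509 7.6676 15.2670 19.4637] v=[0.1632 -1.0113 -0.1868 -0.1283]
Step 7: x=[4.5329 7.6950 15.0076 19.4818] v=[-0.0722 0.1094 -1.0375 0.0725]
Max displacement = 2.3324

Answer: 2.3324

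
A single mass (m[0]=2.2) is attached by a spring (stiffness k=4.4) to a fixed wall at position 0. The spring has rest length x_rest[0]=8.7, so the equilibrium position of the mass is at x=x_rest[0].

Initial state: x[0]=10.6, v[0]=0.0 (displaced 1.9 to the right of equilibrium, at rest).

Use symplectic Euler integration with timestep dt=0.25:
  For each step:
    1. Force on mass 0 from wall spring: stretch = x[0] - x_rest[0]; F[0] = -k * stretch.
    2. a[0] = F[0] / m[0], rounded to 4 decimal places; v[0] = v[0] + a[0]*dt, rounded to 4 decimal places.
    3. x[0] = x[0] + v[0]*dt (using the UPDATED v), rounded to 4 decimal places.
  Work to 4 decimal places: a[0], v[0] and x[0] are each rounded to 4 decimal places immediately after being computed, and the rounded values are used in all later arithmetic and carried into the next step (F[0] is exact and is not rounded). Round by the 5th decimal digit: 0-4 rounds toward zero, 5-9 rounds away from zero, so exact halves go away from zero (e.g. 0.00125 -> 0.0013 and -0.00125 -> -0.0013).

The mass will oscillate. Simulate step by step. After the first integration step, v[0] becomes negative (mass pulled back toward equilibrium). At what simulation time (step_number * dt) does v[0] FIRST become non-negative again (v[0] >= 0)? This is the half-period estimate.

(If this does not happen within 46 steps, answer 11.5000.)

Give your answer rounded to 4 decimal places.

Step 0: x=[10.6000] v=[0.0000]
Step 1: x=[10.3625] v=[-0.9500]
Step 2: x=[9.9172] v=[-1.7813]
Step 3: x=[9.3197] v=[-2.3899]
Step 4: x=[8.6448] v=[-2.6998]
Step 5: x=[7.9768] v=[-2.6722]
Step 6: x=[7.3992] v=[-2.3106]
Step 7: x=[6.9842] v=[-1.6602]
Step 8: x=[6.7836] v=[-0.8023]
Step 9: x=[6.8226] v=[0.1559]
First v>=0 after going negative at step 9, time=2.2500

Answer: 2.2500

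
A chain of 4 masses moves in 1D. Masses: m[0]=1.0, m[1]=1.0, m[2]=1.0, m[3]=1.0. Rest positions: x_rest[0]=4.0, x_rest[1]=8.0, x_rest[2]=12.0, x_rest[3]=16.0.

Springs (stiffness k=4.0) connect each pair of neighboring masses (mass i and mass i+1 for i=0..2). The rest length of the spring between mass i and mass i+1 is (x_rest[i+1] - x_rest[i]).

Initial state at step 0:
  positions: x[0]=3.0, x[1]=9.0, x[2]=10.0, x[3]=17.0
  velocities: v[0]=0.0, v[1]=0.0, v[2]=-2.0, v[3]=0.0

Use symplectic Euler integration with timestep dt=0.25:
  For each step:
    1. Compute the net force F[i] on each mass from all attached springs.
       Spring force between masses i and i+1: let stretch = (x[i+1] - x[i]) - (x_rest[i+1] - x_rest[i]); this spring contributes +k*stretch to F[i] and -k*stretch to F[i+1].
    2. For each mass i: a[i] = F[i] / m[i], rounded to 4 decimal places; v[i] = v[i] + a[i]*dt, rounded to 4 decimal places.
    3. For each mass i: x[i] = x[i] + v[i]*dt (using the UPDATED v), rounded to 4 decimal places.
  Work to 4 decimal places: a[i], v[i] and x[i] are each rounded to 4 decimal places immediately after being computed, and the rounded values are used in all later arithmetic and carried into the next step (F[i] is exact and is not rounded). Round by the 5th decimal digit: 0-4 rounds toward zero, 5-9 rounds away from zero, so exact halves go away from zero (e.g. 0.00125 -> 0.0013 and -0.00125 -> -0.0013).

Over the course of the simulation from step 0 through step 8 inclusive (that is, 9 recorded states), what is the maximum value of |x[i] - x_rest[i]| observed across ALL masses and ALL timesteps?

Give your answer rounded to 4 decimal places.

Step 0: x=[3.0000 9.0000 10.0000 17.0000] v=[0.0000 0.0000 -2.0000 0.0000]
Step 1: x=[3.5000 7.7500 11.0000 16.2500] v=[2.0000 -5.0000 4.0000 -3.0000]
Step 2: x=[4.0625 6.2500 12.5000 15.1875] v=[2.2500 -6.0000 6.0000 -4.2500]
Step 3: x=[4.1719 5.7656 13.1094 14.4531] v=[0.4375 -1.9375 2.4375 -2.9375]
Step 4: x=[3.6797 6.7188 12.2188 14.3828] v=[-1.9688 3.8126 -3.5626 -0.2812]
Step 5: x=[2.9473 8.2872 10.4942 14.7715] v=[-2.9297 6.2735 -6.8986 1.5548]
Step 6: x=[2.5499 9.0724 9.2871 15.0909] v=[-1.5898 3.1406 -4.8283 1.2775]
Step 7: x=[2.7831 8.2806 9.4773 14.9593] v=[0.9327 -3.1672 0.7608 -0.5263]
Step 8: x=[3.3907 6.4136 10.7388 14.4572] v=[2.4302 -7.4680 5.0461 -2.0083]
Max displacement = 2.7129

Answer: 2.7129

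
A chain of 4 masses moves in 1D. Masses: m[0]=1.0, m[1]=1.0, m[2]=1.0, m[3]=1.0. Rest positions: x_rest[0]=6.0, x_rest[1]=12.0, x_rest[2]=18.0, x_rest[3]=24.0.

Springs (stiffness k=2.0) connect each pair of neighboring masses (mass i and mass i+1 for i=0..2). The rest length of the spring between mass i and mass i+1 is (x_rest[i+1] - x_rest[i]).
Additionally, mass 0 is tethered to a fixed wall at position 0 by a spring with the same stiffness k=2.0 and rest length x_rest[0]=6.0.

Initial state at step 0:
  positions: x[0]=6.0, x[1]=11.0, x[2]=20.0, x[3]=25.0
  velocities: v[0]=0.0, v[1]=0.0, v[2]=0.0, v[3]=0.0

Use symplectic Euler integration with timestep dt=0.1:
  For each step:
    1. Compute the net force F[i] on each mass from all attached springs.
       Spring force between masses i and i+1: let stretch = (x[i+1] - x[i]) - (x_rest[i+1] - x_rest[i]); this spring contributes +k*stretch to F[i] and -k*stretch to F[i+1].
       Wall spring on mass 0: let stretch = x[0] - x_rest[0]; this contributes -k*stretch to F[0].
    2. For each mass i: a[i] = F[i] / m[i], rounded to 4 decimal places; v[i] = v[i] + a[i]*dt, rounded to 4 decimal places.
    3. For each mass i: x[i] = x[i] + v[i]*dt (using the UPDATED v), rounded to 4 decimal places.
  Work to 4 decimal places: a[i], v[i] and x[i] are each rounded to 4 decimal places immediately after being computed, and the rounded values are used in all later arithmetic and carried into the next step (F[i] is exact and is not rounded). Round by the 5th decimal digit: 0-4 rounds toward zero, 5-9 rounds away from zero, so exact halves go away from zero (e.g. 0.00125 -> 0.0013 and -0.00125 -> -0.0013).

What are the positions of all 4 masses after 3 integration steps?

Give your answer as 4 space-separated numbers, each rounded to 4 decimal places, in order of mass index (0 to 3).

Answer: 5.8918 11.4544 19.5457 25.1101

Derivation:
Step 0: x=[6.0000 11.0000 20.0000 25.0000] v=[0.0000 0.0000 0.0000 0.0000]
Step 1: x=[5.9800 11.0800 19.9200 25.0200] v=[-0.2000 0.8000 -0.8000 0.2000]
Step 2: x=[5.9424 11.2348 19.7652 25.0580] v=[-0.3760 1.5480 -1.5480 0.3800]
Step 3: x=[5.8918 11.4544 19.5457 25.1101] v=[-0.5060 2.1956 -2.1955 0.5214]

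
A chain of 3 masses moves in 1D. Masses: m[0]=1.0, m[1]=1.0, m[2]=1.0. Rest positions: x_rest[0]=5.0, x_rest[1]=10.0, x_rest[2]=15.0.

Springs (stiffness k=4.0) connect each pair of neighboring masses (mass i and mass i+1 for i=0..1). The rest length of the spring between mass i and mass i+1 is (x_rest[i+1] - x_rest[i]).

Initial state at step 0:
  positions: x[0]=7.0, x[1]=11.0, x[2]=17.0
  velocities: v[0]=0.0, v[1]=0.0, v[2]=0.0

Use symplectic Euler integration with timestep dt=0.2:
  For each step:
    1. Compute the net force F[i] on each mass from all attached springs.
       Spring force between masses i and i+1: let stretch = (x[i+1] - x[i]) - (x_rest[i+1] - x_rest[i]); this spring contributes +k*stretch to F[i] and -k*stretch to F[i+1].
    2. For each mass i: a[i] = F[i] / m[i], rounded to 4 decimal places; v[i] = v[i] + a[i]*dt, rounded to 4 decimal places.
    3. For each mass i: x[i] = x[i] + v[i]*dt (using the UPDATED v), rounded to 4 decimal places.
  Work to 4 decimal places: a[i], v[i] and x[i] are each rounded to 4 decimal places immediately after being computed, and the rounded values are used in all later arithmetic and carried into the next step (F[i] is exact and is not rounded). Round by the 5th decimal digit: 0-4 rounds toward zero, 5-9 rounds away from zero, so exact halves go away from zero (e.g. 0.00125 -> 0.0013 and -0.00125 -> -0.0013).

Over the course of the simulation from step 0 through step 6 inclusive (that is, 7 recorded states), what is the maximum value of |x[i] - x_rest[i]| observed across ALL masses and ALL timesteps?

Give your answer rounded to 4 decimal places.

Step 0: x=[7.0000 11.0000 17.0000] v=[0.0000 0.0000 0.0000]
Step 1: x=[6.8400 11.3200 16.8400] v=[-0.8000 1.6000 -0.8000]
Step 2: x=[6.5968 11.8064 16.5968] v=[-1.2160 2.4320 -1.2160]
Step 3: x=[6.3871 12.2257 16.3871] v=[-1.0483 2.0966 -1.0483]
Step 4: x=[6.3116 12.3767 16.3116] v=[-0.3774 0.7548 -0.3774]
Step 5: x=[6.4065 12.1868 16.4065] v=[0.4747 -0.9494 0.4747]
Step 6: x=[6.6263 11.7472 16.6263] v=[1.0989 -2.1979 1.0989]
Max displacement = 2.3767

Answer: 2.3767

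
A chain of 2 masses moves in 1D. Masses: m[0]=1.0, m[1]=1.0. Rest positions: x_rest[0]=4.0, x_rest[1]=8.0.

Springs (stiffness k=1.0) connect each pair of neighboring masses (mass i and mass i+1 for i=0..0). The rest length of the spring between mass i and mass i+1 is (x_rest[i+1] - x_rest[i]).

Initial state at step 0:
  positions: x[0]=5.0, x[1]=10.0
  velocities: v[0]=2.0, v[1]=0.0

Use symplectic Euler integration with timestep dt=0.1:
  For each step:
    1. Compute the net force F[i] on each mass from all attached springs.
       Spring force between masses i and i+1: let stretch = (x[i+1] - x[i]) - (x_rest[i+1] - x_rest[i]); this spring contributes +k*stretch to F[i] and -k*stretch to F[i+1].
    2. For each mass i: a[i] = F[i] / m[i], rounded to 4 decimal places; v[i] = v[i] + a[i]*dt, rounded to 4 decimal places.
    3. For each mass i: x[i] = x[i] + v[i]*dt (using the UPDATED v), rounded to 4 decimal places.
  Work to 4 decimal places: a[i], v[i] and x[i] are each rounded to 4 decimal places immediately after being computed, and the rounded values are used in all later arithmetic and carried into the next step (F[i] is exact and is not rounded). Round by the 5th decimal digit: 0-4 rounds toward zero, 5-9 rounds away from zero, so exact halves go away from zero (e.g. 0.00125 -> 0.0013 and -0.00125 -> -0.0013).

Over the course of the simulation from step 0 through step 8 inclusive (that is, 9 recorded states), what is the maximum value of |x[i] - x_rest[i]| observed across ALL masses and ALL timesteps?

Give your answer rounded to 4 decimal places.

Answer: 2.7616

Derivation:
Step 0: x=[5.0000 10.0000] v=[2.0000 0.0000]
Step 1: x=[5.2100 9.9900] v=[2.1000 -0.1000]
Step 2: x=[5.4278 9.9722] v=[2.1780 -0.1780]
Step 3: x=[5.6510 9.9490] v=[2.2324 -0.2324]
Step 4: x=[5.8772 9.9228] v=[2.2622 -0.2622]
Step 5: x=[6.1039 9.8961] v=[2.2668 -0.2668]
Step 6: x=[6.3285 9.8715] v=[2.2460 -0.2460]
Step 7: x=[6.5485 9.8515] v=[2.2003 -0.2003]
Step 8: x=[6.7616 9.8384] v=[2.1306 -0.1306]
Max displacement = 2.7616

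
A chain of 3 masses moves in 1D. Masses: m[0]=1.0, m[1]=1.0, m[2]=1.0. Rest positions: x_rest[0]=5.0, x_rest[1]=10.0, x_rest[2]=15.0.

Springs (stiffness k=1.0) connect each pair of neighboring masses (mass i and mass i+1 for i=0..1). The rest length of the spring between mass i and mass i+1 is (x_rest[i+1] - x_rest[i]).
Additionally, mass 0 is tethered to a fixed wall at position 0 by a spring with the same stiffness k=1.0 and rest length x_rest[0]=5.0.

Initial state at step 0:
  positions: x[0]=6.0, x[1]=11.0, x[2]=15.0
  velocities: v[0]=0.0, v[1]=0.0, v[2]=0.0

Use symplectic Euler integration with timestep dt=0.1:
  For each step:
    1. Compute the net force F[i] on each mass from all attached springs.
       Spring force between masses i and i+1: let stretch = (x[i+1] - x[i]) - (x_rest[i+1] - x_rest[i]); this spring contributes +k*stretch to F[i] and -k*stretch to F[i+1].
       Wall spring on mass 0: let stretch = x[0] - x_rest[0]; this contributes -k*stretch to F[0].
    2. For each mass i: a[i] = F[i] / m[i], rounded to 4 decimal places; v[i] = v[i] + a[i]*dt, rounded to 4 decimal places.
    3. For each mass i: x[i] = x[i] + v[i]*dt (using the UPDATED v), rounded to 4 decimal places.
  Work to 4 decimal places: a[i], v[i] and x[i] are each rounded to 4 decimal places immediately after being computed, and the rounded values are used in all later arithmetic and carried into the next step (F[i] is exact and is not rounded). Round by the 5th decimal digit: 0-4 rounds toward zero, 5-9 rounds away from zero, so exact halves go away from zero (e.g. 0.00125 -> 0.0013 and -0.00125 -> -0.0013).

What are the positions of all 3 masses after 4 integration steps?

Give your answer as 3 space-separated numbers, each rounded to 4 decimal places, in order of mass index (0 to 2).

Step 0: x=[6.0000 11.0000 15.0000] v=[0.0000 0.0000 0.0000]
Step 1: x=[5.9900 10.9900 15.0100] v=[-0.1000 -0.1000 0.1000]
Step 2: x=[5.9701 10.9702 15.0298] v=[-0.1990 -0.1980 0.1980]
Step 3: x=[5.9405 10.9410 15.0590] v=[-0.2960 -0.2921 0.2920]
Step 4: x=[5.9015 10.9030 15.0970] v=[-0.3900 -0.3804 0.3802]

Answer: 5.9015 10.9030 15.0970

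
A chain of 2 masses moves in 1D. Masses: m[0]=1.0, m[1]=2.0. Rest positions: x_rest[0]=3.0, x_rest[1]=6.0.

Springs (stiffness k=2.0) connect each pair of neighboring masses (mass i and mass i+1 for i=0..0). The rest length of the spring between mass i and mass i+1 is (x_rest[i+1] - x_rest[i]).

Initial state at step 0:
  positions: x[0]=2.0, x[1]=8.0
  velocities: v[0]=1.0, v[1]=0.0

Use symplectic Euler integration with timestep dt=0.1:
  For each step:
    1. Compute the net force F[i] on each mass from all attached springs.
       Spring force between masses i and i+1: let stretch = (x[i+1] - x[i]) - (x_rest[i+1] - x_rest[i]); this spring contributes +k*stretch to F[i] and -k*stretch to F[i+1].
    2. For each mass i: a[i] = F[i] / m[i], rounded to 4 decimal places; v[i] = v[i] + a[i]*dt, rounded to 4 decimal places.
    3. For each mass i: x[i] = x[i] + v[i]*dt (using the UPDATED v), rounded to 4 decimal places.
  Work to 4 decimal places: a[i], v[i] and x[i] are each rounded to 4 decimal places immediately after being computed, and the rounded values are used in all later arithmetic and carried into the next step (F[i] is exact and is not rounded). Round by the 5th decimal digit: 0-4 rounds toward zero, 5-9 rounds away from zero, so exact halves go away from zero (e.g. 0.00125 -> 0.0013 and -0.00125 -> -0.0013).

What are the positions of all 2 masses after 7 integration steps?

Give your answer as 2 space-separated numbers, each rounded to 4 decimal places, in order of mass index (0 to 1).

Step 0: x=[2.0000 8.0000] v=[1.0000 0.0000]
Step 1: x=[2.1600 7.9700] v=[1.6000 -0.3000]
Step 2: x=[2.3762 7.9119] v=[2.1620 -0.5810]
Step 3: x=[2.6431 7.8284] v=[2.6691 -0.8346]
Step 4: x=[2.9537 7.7231] v=[3.1062 -1.0531]
Step 5: x=[3.2997 7.6001] v=[3.4601 -1.2300]
Step 6: x=[3.6717 7.4641] v=[3.7202 -1.3600]
Step 7: x=[4.0596 7.3202] v=[3.8787 -1.4392]

Answer: 4.0596 7.3202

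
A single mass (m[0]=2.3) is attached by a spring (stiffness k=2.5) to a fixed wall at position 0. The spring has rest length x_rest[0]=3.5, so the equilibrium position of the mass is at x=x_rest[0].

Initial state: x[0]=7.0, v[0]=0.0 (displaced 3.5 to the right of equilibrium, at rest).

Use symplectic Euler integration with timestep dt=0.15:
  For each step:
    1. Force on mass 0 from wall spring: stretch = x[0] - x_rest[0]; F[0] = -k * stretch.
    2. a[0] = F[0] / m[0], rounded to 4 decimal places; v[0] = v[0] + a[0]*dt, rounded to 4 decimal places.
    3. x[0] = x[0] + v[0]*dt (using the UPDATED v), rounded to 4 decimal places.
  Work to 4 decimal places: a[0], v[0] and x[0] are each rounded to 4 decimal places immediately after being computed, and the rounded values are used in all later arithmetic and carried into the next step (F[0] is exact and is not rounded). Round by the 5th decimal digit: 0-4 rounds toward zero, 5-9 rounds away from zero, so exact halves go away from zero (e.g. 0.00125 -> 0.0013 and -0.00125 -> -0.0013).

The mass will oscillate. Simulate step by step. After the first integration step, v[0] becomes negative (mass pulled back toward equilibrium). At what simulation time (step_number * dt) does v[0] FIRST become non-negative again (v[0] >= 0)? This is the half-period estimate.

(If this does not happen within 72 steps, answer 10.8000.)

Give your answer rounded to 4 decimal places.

Step 0: x=[7.0000] v=[0.0000]
Step 1: x=[6.9144] v=[-0.5706]
Step 2: x=[6.7453] v=[-1.1273]
Step 3: x=[6.4968] v=[-1.6564]
Step 4: x=[6.1751] v=[-2.1450]
Step 5: x=[5.7879] v=[-2.5812]
Step 6: x=[5.3448] v=[-2.9542]
Step 7: x=[4.8566] v=[-3.2550]
Step 8: x=[4.3352] v=[-3.4762]
Step 9: x=[3.7933] v=[-3.6124]
Step 10: x=[3.2443] v=[-3.6602]
Step 11: x=[2.7015] v=[-3.6185]
Step 12: x=[2.1783] v=[-3.4883]
Step 13: x=[1.6874] v=[-3.2728]
Step 14: x=[1.2408] v=[-2.9773]
Step 15: x=[0.8495] v=[-2.6089]
Step 16: x=[0.5230] v=[-2.1768]
Step 17: x=[0.2693] v=[-1.6914]
Step 18: x=[0.0946] v=[-1.1647]
Step 19: x=[0.0032] v=[-0.6095]
Step 20: x=[-0.0027] v=[-0.0394]
Step 21: x=[0.0771] v=[0.5317]
First v>=0 after going negative at step 21, time=3.1500

Answer: 3.1500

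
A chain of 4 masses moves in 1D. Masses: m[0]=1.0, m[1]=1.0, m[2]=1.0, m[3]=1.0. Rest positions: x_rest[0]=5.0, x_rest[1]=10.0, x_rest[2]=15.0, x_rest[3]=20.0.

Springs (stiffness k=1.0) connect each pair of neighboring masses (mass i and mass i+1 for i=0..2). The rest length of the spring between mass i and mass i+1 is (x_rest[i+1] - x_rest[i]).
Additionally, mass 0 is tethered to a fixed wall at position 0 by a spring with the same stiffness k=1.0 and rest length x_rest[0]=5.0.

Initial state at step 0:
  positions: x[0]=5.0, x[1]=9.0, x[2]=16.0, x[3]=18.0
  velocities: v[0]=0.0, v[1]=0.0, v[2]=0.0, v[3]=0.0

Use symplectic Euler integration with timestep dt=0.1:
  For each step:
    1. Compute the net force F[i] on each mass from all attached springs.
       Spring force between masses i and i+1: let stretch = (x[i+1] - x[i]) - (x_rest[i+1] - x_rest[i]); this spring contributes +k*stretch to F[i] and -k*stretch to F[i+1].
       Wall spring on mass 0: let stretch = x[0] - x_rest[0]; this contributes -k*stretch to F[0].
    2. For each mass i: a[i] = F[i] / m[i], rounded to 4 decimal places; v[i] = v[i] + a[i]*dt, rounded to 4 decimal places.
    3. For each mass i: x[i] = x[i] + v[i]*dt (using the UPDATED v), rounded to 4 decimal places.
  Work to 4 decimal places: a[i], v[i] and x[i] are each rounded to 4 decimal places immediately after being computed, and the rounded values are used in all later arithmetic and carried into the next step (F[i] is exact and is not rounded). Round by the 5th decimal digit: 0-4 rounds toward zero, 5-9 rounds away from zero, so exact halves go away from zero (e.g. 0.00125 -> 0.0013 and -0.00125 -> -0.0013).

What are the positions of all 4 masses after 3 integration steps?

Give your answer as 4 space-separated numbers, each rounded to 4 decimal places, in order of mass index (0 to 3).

Answer: 4.9425 9.1741 15.7080 18.1760

Derivation:
Step 0: x=[5.0000 9.0000 16.0000 18.0000] v=[0.0000 0.0000 0.0000 0.0000]
Step 1: x=[4.9900 9.0300 15.9500 18.0300] v=[-0.1000 0.3000 -0.5000 0.3000]
Step 2: x=[4.9705 9.0888 15.8516 18.0892] v=[-0.1950 0.5880 -0.9840 0.5920]
Step 3: x=[4.9425 9.1741 15.7080 18.1760] v=[-0.2802 0.8525 -1.4365 0.8682]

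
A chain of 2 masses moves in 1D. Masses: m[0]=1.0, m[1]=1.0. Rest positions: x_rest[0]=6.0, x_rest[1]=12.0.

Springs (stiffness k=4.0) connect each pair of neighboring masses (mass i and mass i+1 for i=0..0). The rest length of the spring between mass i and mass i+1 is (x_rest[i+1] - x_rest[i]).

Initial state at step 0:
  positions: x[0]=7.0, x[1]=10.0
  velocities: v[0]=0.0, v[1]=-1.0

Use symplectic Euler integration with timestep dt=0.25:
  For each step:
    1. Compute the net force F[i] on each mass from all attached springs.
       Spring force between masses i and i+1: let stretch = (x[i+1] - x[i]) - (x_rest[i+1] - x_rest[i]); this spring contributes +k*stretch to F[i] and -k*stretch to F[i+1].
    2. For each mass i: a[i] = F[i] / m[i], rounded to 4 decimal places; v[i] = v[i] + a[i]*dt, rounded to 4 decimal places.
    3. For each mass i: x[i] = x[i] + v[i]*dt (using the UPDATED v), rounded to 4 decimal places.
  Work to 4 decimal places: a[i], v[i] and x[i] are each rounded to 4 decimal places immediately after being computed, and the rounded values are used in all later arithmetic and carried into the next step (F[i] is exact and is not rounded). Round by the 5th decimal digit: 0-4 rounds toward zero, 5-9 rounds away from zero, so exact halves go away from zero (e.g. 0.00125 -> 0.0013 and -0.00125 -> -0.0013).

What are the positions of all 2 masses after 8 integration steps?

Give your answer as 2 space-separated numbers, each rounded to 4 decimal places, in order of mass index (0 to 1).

Step 0: x=[7.0000 10.0000] v=[0.0000 -1.0000]
Step 1: x=[6.2500 10.5000] v=[-3.0000 2.0000]
Step 2: x=[5.0625 11.4375] v=[-4.7500 3.7500]
Step 3: x=[3.9688 12.2813] v=[-4.3750 3.3750]
Step 4: x=[3.4532 12.5469] v=[-2.0625 1.0625]
Step 5: x=[3.7110 12.0391] v=[1.0312 -2.0312]
Step 6: x=[4.5508 10.9493] v=[3.3593 -4.3593]
Step 7: x=[5.4903 9.7599] v=[3.7578 -4.7578]
Step 8: x=[5.9972 9.0031] v=[2.0274 -3.0274]

Answer: 5.9972 9.0031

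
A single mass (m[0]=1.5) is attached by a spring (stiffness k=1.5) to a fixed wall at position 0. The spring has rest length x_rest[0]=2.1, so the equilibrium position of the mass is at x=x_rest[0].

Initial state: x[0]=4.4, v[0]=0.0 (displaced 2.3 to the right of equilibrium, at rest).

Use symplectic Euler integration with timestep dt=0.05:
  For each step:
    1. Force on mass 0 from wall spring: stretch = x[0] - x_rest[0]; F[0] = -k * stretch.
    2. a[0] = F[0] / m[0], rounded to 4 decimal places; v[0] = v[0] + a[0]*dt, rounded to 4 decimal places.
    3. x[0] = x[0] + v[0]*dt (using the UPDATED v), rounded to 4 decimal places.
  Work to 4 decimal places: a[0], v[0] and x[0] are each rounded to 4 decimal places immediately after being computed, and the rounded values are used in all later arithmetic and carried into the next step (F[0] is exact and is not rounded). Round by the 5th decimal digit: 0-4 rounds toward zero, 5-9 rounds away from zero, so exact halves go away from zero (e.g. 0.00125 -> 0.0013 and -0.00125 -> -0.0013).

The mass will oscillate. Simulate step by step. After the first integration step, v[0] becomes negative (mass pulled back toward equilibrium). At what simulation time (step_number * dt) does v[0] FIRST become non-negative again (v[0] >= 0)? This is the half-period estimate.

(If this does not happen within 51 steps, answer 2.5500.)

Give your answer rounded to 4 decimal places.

Answer: 2.5500

Derivation:
Step 0: x=[4.4000] v=[0.0000]
Step 1: x=[4.3943] v=[-0.1150]
Step 2: x=[4.3828] v=[-0.2297]
Step 3: x=[4.3656] v=[-0.3438]
Step 4: x=[4.3427] v=[-0.4571]
Step 5: x=[4.3142] v=[-0.5692]
Step 6: x=[4.2802] v=[-0.6799]
Step 7: x=[4.2408] v=[-0.7889]
Step 8: x=[4.1960] v=[-0.8959]
Step 9: x=[4.1460] v=[-1.0007]
Step 10: x=[4.0909] v=[-1.1030]
Step 11: x=[4.0308] v=[-1.2025]
Step 12: x=[3.9659] v=[-1.2990]
Step 13: x=[3.8963] v=[-1.3923]
Step 14: x=[3.8222] v=[-1.4821]
Step 15: x=[3.7438] v=[-1.5682]
Step 16: x=[3.6613] v=[-1.6504]
Step 17: x=[3.5749] v=[-1.7285]
Step 18: x=[3.4848] v=[-1.8022]
Step 19: x=[3.3912] v=[-1.8714]
Step 20: x=[3.2944] v=[-1.9360]
Step 21: x=[3.1946] v=[-1.9957]
Step 22: x=[3.0921] v=[-2.0504]
Step 23: x=[2.9871] v=[-2.1000]
Step 24: x=[2.8799] v=[-2.1444]
Step 25: x=[2.7707] v=[-2.1834]
Step 26: x=[2.6599] v=[-2.2169]
Step 27: x=[2.5477] v=[-2.2449]
Step 28: x=[2.4343] v=[-2.2673]
Step 29: x=[2.3201] v=[-2.2840]
Step 30: x=[2.2054] v=[-2.2950]
Step 31: x=[2.0904] v=[-2.3003]
Step 32: x=[1.9754] v=[-2.2998]
Step 33: x=[1.8607] v=[-2.2936]
Step 34: x=[1.7466] v=[-2.2816]
Step 35: x=[1.6334] v=[-2.2639]
Step 36: x=[1.5214] v=[-2.2406]
Step 37: x=[1.4108] v=[-2.2117]
Step 38: x=[1.3019] v=[-2.1772]
Step 39: x=[1.1950] v=[-2.1373]
Step 40: x=[1.0904] v=[-2.0921]
Step 41: x=[0.9883] v=[-2.0416]
Step 42: x=[0.8890] v=[-1.9860]
Step 43: x=[0.7927] v=[-1.9255]
Step 44: x=[0.6997] v=[-1.8601]
Step 45: x=[0.6102] v=[-1.7901]
Step 46: x=[0.5244] v=[-1.7156]
Step 47: x=[0.4426] v=[-1.6368]
Step 48: x=[0.3649] v=[-1.5539]
Step 49: x=[0.2915] v=[-1.4671]
Step 50: x=[0.2227] v=[-1.3767]
Step 51: x=[0.1586] v=[-1.2828]
v[0] did not become non-negative within 51 steps; using fallback time=2.5500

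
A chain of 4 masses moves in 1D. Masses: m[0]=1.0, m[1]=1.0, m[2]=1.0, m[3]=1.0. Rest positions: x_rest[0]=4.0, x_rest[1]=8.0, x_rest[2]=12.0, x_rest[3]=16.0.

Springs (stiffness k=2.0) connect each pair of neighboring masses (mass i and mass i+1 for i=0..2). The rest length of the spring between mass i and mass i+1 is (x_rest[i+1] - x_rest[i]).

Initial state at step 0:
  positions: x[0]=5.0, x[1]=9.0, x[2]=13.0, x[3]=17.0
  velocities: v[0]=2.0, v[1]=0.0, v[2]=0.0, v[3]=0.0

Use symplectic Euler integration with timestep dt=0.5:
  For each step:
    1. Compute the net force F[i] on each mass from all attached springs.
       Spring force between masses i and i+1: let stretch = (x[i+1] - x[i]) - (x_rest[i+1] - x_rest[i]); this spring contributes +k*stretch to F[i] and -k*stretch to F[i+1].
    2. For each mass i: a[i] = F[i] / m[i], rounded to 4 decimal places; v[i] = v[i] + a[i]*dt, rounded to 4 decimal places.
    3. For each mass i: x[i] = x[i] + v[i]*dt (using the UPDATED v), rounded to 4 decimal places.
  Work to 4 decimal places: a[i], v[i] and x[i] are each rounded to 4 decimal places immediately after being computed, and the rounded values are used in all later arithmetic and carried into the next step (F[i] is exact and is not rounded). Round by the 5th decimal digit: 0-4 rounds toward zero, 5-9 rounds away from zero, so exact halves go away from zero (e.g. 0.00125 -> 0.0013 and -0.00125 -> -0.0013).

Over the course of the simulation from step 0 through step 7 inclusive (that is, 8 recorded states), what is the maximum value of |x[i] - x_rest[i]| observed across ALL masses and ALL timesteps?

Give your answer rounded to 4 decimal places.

Step 0: x=[5.0000 9.0000 13.0000 17.0000] v=[2.0000 0.0000 0.0000 0.0000]
Step 1: x=[6.0000 9.0000 13.0000 17.0000] v=[2.0000 0.0000 0.0000 0.0000]
Step 2: x=[6.5000 9.5000 13.0000 17.0000] v=[1.0000 1.0000 0.0000 0.0000]
Step 3: x=[6.5000 10.2500 13.2500 17.0000] v=[0.0000 1.5000 0.5000 0.0000]
Step 4: x=[6.3750 10.6250 13.8750 17.1250] v=[-0.2500 0.7500 1.2500 0.2500]
Step 5: x=[6.3750 10.5000 14.5000 17.6250] v=[0.0000 -0.2500 1.2500 1.0000]
Step 6: x=[6.4375 10.3125 14.6875 18.5625] v=[0.1250 -0.3750 0.3750 1.8750]
Step 7: x=[6.4375 10.3750 14.6250 19.5625] v=[0.0000 0.1250 -0.1250 2.0000]
Max displacement = 3.5625

Answer: 3.5625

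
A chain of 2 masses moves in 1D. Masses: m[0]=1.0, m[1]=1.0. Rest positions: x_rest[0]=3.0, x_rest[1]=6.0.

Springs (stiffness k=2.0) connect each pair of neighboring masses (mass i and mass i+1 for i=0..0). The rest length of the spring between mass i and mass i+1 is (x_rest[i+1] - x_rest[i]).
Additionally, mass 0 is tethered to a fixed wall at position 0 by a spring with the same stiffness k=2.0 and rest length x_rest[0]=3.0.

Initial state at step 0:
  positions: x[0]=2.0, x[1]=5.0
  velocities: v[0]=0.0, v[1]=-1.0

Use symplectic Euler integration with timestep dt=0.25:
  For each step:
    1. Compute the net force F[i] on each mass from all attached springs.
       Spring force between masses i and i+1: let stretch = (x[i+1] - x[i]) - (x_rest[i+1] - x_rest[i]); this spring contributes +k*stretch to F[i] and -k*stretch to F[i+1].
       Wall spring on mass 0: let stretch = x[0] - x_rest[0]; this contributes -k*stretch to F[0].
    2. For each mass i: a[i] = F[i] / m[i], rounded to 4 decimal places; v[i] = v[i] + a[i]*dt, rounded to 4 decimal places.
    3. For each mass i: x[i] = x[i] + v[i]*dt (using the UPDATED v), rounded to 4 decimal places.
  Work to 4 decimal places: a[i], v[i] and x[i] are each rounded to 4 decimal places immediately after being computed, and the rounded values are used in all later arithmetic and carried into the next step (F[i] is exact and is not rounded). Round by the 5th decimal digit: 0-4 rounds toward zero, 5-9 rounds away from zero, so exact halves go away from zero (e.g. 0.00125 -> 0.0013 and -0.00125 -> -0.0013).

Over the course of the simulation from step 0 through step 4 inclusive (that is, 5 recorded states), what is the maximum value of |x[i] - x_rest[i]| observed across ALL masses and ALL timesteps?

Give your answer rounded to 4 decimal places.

Step 0: x=[2.0000 5.0000] v=[0.0000 -1.0000]
Step 1: x=[2.1250 4.7500] v=[0.5000 -1.0000]
Step 2: x=[2.3125 4.5469] v=[0.7500 -0.8125]
Step 3: x=[2.4903 4.4395] v=[0.7110 -0.4297]
Step 4: x=[2.6004 4.4634] v=[0.4405 0.0957]
Max displacement = 1.5605

Answer: 1.5605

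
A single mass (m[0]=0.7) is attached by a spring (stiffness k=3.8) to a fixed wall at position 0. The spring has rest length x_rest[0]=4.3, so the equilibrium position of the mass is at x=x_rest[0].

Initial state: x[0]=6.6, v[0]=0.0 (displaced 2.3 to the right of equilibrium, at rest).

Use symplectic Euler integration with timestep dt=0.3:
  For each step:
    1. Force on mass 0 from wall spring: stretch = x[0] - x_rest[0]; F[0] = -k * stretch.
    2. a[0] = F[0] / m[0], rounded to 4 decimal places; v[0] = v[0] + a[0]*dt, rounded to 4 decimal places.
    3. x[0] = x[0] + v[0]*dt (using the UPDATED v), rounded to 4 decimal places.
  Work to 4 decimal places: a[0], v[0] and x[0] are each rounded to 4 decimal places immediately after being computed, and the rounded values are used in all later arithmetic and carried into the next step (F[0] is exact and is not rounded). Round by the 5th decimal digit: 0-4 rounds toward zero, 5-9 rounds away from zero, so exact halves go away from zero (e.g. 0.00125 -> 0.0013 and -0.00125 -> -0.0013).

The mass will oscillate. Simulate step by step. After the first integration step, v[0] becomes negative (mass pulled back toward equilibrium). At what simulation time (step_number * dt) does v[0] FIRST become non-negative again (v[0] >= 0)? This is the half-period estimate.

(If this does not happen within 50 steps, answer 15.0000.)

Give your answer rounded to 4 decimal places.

Answer: 1.5000

Derivation:
Step 0: x=[6.6000] v=[0.0000]
Step 1: x=[5.4763] v=[-3.7457]
Step 2: x=[3.7779] v=[-5.6614]
Step 3: x=[2.3346] v=[-4.8111]
Step 4: x=[1.8515] v=[-1.6103]
Step 5: x=[2.5647] v=[2.3773]
First v>=0 after going negative at step 5, time=1.5000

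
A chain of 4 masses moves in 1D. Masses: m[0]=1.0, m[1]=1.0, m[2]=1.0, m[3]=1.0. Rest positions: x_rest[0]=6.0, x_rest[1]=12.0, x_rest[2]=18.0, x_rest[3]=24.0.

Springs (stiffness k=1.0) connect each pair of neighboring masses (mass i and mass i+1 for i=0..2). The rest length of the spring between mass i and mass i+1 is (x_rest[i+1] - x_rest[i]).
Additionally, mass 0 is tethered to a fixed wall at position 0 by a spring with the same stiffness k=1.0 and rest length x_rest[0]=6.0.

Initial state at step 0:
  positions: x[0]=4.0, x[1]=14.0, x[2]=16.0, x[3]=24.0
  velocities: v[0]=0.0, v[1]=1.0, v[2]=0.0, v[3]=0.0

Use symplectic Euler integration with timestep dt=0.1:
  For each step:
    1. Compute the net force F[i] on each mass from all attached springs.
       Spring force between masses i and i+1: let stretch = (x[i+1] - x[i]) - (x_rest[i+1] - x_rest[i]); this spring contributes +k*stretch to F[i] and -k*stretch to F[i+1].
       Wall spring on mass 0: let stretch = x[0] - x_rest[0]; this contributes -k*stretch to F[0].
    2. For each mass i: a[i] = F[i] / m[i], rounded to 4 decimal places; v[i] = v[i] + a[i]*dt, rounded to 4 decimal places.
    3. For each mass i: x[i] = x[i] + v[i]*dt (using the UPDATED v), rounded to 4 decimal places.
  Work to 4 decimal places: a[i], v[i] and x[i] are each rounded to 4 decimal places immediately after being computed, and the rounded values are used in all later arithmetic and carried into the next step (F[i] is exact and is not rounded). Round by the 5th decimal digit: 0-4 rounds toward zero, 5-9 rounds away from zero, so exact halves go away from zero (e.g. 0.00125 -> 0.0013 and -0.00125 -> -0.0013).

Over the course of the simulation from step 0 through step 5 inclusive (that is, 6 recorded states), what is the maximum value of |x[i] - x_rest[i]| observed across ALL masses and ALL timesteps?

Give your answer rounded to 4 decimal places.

Step 0: x=[4.0000 14.0000 16.0000 24.0000] v=[0.0000 1.0000 0.0000 0.0000]
Step 1: x=[4.0600 14.0200 16.0600 23.9800] v=[0.6000 0.2000 0.6000 -0.2000]
Step 2: x=[4.1790 13.9608 16.1788 23.9408] v=[1.1900 -0.5920 1.1880 -0.3920]
Step 3: x=[4.3540 13.8260 16.3530 23.8840] v=[1.7503 -1.3484 1.7424 -0.5682]
Step 4: x=[4.5802 13.6217 16.5773 23.8119] v=[2.2621 -2.0429 2.2428 -0.7213]
Step 5: x=[4.8510 13.3566 16.8444 23.7274] v=[2.7082 -2.6515 2.6707 -0.8448]
Max displacement = 2.0200

Answer: 2.0200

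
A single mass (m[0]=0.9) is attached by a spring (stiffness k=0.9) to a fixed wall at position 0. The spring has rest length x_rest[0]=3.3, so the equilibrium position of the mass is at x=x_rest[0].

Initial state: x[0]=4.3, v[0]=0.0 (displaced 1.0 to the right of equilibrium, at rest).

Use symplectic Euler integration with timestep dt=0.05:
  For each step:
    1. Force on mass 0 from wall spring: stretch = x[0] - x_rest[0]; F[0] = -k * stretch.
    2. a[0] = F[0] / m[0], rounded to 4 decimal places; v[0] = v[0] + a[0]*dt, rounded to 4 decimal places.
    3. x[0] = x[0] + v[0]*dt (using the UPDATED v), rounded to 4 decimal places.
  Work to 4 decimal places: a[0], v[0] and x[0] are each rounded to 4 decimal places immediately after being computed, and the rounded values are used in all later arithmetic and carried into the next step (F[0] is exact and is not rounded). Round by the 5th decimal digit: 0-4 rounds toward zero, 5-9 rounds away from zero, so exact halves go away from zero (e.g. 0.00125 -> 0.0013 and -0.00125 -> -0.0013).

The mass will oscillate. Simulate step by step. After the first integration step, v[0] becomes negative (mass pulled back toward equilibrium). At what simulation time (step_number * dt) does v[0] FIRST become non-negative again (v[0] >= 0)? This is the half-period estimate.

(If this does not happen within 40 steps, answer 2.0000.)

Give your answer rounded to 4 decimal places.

Step 0: x=[4.3000] v=[0.0000]
Step 1: x=[4.2975] v=[-0.0500]
Step 2: x=[4.2925] v=[-0.0999]
Step 3: x=[4.2850] v=[-0.1495]
Step 4: x=[4.2751] v=[-0.1988]
Step 5: x=[4.2627] v=[-0.2476]
Step 6: x=[4.2479] v=[-0.2957]
Step 7: x=[4.2307] v=[-0.3431]
Step 8: x=[4.2112] v=[-0.3896]
Step 9: x=[4.1894] v=[-0.4352]
Step 10: x=[4.1654] v=[-0.4797]
Step 11: x=[4.1393] v=[-0.5230]
Step 12: x=[4.1111] v=[-0.5650]
Step 13: x=[4.0808] v=[-0.6056]
Step 14: x=[4.0486] v=[-0.6446]
Step 15: x=[4.0145] v=[-0.6820]
Step 16: x=[3.9786] v=[-0.7177]
Step 17: x=[3.9410] v=[-0.7516]
Step 18: x=[3.9018] v=[-0.7837]
Step 19: x=[3.8611] v=[-0.8138]
Step 20: x=[3.8190] v=[-0.8419]
Step 21: x=[3.7756] v=[-0.8679]
Step 22: x=[3.7310] v=[-0.8917]
Step 23: x=[3.6853] v=[-0.9133]
Step 24: x=[3.6387] v=[-0.9326]
Step 25: x=[3.5912] v=[-0.9495]
Step 26: x=[3.5430] v=[-0.9641]
Step 27: x=[3.4942] v=[-0.9763]
Step 28: x=[3.4449] v=[-0.9860]
Step 29: x=[3.3952] v=[-0.9932]
Step 30: x=[3.3453] v=[-0.9980]
Step 31: x=[3.2953] v=[-1.0003]
Step 32: x=[3.2453] v=[-1.0001]
Step 33: x=[3.1954] v=[-0.9974]
Step 34: x=[3.1458] v=[-0.9922]
Step 35: x=[3.0966] v=[-0.9845]
Step 36: x=[3.0479] v=[-0.9743]
Step 37: x=[2.9998] v=[-0.9617]
Step 38: x=[2.9525] v=[-0.9467]
Step 39: x=[2.9060] v=[-0.9293]
Step 40: x=[2.8605] v=[-0.9096]
v[0] did not become non-negative within 40 steps; using fallback time=2.0000

Answer: 2.0000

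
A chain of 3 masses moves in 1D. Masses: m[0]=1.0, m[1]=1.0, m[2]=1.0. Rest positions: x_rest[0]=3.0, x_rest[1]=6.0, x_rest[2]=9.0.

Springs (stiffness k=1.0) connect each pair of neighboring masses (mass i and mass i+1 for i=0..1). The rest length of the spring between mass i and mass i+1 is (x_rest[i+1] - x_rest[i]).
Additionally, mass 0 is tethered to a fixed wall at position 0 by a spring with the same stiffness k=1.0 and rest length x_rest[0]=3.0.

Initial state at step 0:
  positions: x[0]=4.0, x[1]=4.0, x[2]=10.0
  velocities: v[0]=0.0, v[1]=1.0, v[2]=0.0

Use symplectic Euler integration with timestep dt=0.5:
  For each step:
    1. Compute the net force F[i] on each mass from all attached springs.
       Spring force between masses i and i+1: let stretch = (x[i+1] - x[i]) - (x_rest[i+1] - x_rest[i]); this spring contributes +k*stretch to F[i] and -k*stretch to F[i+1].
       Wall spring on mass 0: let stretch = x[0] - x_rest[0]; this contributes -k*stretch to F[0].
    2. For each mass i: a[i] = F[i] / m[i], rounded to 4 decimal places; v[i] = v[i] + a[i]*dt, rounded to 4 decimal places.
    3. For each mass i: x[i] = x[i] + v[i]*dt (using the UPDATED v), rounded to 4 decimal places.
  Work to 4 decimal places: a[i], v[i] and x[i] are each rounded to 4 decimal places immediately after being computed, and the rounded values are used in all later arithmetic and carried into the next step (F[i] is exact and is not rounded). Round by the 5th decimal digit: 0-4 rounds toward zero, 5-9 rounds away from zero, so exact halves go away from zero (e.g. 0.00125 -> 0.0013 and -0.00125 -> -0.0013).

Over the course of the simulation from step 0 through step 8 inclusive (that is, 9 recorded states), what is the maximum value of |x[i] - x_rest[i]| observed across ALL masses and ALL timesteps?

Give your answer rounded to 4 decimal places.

Step 0: x=[4.0000 4.0000 10.0000] v=[0.0000 1.0000 0.0000]
Step 1: x=[3.0000 6.0000 9.2500] v=[-2.0000 4.0000 -1.5000]
Step 2: x=[2.0000 8.0625 8.4375] v=[-2.0000 4.1250 -1.6250]
Step 3: x=[2.0157 8.7032 8.2813] v=[0.0313 1.2813 -0.3125]
Step 4: x=[3.1993 7.5665 8.9806] v=[2.3672 -2.2734 1.3985]
Step 5: x=[4.6749 5.6915 10.0764] v=[2.9512 -3.7500 2.1915]
Step 6: x=[5.2360 4.6586 10.8260] v=[1.1221 -2.0659 1.4991]
Step 7: x=[4.3437 5.3119 10.7837] v=[-1.7846 1.3065 -0.0846]
Step 8: x=[2.6075 7.0911 10.1235] v=[-3.4724 3.5583 -1.3205]
Max displacement = 2.7032

Answer: 2.7032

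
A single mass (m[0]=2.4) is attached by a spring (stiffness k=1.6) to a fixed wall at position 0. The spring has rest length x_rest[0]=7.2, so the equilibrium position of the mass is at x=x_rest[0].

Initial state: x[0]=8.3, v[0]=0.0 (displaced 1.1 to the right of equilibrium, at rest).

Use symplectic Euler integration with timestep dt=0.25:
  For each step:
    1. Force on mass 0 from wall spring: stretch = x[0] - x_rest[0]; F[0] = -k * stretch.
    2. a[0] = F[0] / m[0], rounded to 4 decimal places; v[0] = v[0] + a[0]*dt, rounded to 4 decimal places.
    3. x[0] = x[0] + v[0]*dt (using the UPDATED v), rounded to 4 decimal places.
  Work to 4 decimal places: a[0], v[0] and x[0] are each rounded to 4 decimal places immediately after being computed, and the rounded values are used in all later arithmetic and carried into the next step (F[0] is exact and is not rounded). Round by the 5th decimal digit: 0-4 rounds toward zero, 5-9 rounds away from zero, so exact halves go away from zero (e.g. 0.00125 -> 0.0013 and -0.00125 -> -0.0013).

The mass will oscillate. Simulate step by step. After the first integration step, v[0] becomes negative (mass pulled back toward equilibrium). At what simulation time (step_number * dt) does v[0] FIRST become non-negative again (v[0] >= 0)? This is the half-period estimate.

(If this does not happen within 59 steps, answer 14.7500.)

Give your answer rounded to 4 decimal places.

Step 0: x=[8.3000] v=[0.0000]
Step 1: x=[8.2542] v=[-0.1833]
Step 2: x=[8.1645] v=[-0.3590]
Step 3: x=[8.0346] v=[-0.5198]
Step 4: x=[7.8699] v=[-0.6589]
Step 5: x=[7.6773] v=[-0.7706]
Step 6: x=[7.4648] v=[-0.8502]
Step 7: x=[7.2412] v=[-0.8943]
Step 8: x=[7.0159] v=[-0.9012]
Step 9: x=[6.7983] v=[-0.8705]
Step 10: x=[6.5974] v=[-0.8036]
Step 11: x=[6.4216] v=[-0.7032]
Step 12: x=[6.2782] v=[-0.5735]
Step 13: x=[6.1732] v=[-0.4199]
Step 14: x=[6.1110] v=[-0.2488]
Step 15: x=[6.0942] v=[-0.0673]
Step 16: x=[6.1235] v=[0.1170]
First v>=0 after going negative at step 16, time=4.0000

Answer: 4.0000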